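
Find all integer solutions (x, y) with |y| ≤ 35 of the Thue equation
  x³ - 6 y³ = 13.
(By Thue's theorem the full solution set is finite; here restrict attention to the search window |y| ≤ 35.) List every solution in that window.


The equation is x³ - 6y³ = 13. For fixed y, x³ = 6·y³ + 13, so a solution requires the RHS to be a perfect cube.
Strategy: iterate y from -35 to 35, compute RHS = 6·y³ + 13, and check whether it is a (positive or negative) perfect cube.
Check small values of y:
  y = 0: RHS = 13 is not a perfect cube.
  y = 1: RHS = 19 is not a perfect cube.
  y = -1: RHS = 7 is not a perfect cube.
  y = 2: RHS = 61 is not a perfect cube.
  y = -2: RHS = -35 is not a perfect cube.
  y = 3: RHS = 175 is not a perfect cube.
  y = -3: RHS = -149 is not a perfect cube.
Continuing the search up to |y| = 35 finds no solutions either.
No (x, y) in the scanned range satisfies the equation.

No integer solutions with |y| ≤ 35.


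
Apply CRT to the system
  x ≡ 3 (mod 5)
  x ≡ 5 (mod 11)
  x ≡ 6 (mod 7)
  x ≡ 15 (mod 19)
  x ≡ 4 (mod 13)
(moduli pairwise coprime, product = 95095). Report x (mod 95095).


Product of moduli M = 5 · 11 · 7 · 19 · 13 = 95095.
Merge one congruence at a time:
  Start: x ≡ 3 (mod 5).
  Combine with x ≡ 5 (mod 11); new modulus lcm = 55.
    Write x = 3 + 5·t and substitute into x ≡ 5 (mod 11): 5·t ≡ 5 − 3 = 2 (mod 11).
    The inverse of 5 mod 11 is 9 (since 5·9 = 45 = 4·11 + 1), so t ≡ 9·2 = 18 ≡ 7 (mod 11).
    Then x = 3 + 5·7 = 38, valid modulo lcm(5, 11) = 55: x ≡ 38 (mod 55).
  Combine with x ≡ 6 (mod 7); new modulus lcm = 385.
    Write x = 38 + 55·t and substitute into x ≡ 6 (mod 7): 55·t ≡ 6 − 38 = -32 (mod 7).
    Reduce coefficients mod 7: 6·t ≡ 3 (mod 7).
    The inverse of 6 mod 7 is 6 (since 6·6 = 36 = 5·7 + 1), so t ≡ 6·3 = 18 ≡ 4 (mod 7).
    Then x = 38 + 55·4 = 258, valid modulo lcm(55, 7) = 385: x ≡ 258 (mod 385).
  Combine with x ≡ 15 (mod 19); new modulus lcm = 7315.
    Write x = 258 + 385·t and substitute into x ≡ 15 (mod 19): 385·t ≡ 15 − 258 = -243 (mod 19).
    Reduce coefficients mod 19: 5·t ≡ 4 (mod 19).
    The inverse of 5 mod 19 is 4 (since 5·4 = 20 = 1·19 + 1), so t ≡ 4·4 = 16 ≡ 16 (mod 19).
    Then x = 258 + 385·16 = 6418, valid modulo lcm(385, 19) = 7315: x ≡ 6418 (mod 7315).
  Combine with x ≡ 4 (mod 13); new modulus lcm = 95095.
    Write x = 6418 + 7315·t and substitute into x ≡ 4 (mod 13): 7315·t ≡ 4 − 6418 = -6414 (mod 13).
    Reduce coefficients mod 13: 9·t ≡ 8 (mod 13).
    The inverse of 9 mod 13 is 3 (since 9·3 = 27 = 2·13 + 1), so t ≡ 3·8 = 24 ≡ 11 (mod 13).
    Then x = 6418 + 7315·11 = 86883, valid modulo lcm(7315, 13) = 95095: x ≡ 86883 (mod 95095).
Verify against each original: 86883 mod 5 = 3, 86883 mod 11 = 5, 86883 mod 7 = 6, 86883 mod 19 = 15, 86883 mod 13 = 4.

x ≡ 86883 (mod 95095).


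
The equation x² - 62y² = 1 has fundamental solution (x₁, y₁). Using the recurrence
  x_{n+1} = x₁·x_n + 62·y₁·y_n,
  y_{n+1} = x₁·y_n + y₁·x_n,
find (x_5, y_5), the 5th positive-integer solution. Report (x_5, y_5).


Step 1: Find the fundamental solution (x₁, y₁) of x² - 62y² = 1.
  Expand √62 as a continued fraction. a₀ = ⌊√62⌋ = 7; iterate m_{k+1} = d_k·a_k − m_k, d_{k+1} = (62 − m_{k+1}²)/d_k, a_{k+1} = ⌊(a₀ + m_{k+1})/d_{k+1}⌋ (starting m₀ = 0, d₀ = 1), with convergents p_k = a_k·p_{k-1} + p_{k-2}, q_k = a_k·q_{k-1} + q_{k-2} (p₋₁ = 1, q₋₁ = 0):
  k = 0: a₀ = 7; p₀/q₀ = 7/1; p₀² − 62·q₀² = 49 − 62 = -13.
  k = 1: m = 7, d = 13, a = ⌊(7 + 7)/13⌋ = 1; p/q = (1·7 + 1)/(1·1 + 0) = 8/1; p² − 62·q² = 64 − 62 = 2.
  k = 2: m = 6, d = 2, a = ⌊(7 + 6)/2⌋ = 6; p/q = (6·8 + 7)/(6·1 + 1) = 55/7; p² − 62·q² = 3025 − 3038 = -13.
  k = 3: m = 6, d = 13, a = ⌊(7 + 6)/13⌋ = 1; p/q = (1·55 + 8)/(1·7 + 1) = 63/8; p² − 62·q² = 3969 − 3968 = 1.
  The first convergent with p² − 62·q² = 1 gives the fundamental solution (x₁, y₁) = (63, 8).
Step 2: Apply the recurrence (x_{n+1}, y_{n+1}) = (x₁x_n + 62y₁y_n, x₁y_n + y₁x_n) repeatedly.
  From (x_1, y_1) = (63, 8): x_2 = 63·63 + 62·8·8 = 7937; y_2 = 63·8 + 8·63 = 1008.
  From (x_2, y_2) = (7937, 1008): x_3 = 63·7937 + 62·8·1008 = 999999; y_3 = 63·1008 + 8·7937 = 127000.
  From (x_3, y_3) = (999999, 127000): x_4 = 63·999999 + 62·8·127000 = 125991937; y_4 = 63·127000 + 8·999999 = 16000992.
  From (x_4, y_4) = (125991937, 16000992): x_5 = 63·125991937 + 62·8·16000992 = 15873984063; y_5 = 63·16000992 + 8·125991937 = 2015997992.
Step 3: Verify x_5² - 62·y_5² = 251983370032377987969 - 251983370032377987968 = 1 (should be 1). ✓

(x_1, y_1) = (63, 8); (x_5, y_5) = (15873984063, 2015997992).


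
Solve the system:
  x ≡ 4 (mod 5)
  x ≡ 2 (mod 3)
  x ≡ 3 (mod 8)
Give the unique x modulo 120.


Moduli 5, 3, 8 are pairwise coprime; by CRT there is a unique solution modulo M = 5 · 3 · 8 = 120.
Solve pairwise, accumulating the modulus:
  Start with x ≡ 4 (mod 5).
  Combine with x ≡ 2 (mod 3): since gcd(5, 3) = 1, we get a unique residue mod 15.
    Write x = 4 + 5·t and substitute into x ≡ 2 (mod 3): 5·t ≡ 2 − 4 = -2 (mod 3).
    Reduce coefficients mod 3: 2·t ≡ 1 (mod 3).
    The inverse of 2 mod 3 is 2 (since 2·2 = 4 = 1·3 + 1), so t ≡ 2·1 = 2 ≡ 2 (mod 3).
    Then x = 4 + 5·2 = 14, valid modulo lcm(5, 3) = 15: x ≡ 14 (mod 15).
  Combine with x ≡ 3 (mod 8): since gcd(15, 8) = 1, we get a unique residue mod 120.
    Write x = 14 + 15·t and substitute into x ≡ 3 (mod 8): 15·t ≡ 3 − 14 = -11 (mod 8).
    Reduce coefficients mod 8: 7·t ≡ 5 (mod 8).
    The inverse of 7 mod 8 is 7 (since 7·7 = 49 = 6·8 + 1), so t ≡ 7·5 = 35 ≡ 3 (mod 8).
    Then x = 14 + 15·3 = 59, valid modulo lcm(15, 8) = 120: x ≡ 59 (mod 120).
Verify: 59 mod 5 = 4 ✓, 59 mod 3 = 2 ✓, 59 mod 8 = 3 ✓.

x ≡ 59 (mod 120).


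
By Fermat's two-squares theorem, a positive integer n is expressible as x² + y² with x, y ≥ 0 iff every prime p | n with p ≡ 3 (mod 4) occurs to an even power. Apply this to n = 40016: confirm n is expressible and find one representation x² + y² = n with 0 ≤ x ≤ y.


Step 1: Factor n = 40016 = 2^4 · 41 · 61.
Step 2: Check the mod-4 condition on each prime factor: 2 = 2 (special); 41 ≡ 1 (mod 4), exponent 1; 61 ≡ 1 (mod 4), exponent 1.
All primes ≡ 3 (mod 4) appear to even exponent (or don't appear), so by the two-squares theorem n IS expressible as a sum of two squares.
Step 3: Build a representation. Group n = k² · m with k = 4 and m = 41 · 61 = 2501 (a product of primes ≡ 1 (mod 4)); a representation of m scales to one of n via (k·x)² + (k·y)² = k²(x² + y²). Each prime p ≡ 1 (mod 4) is itself a sum of two squares; find a² by testing p − a² for a perfect square:
  41: 41 − 1² = 40, 41 − 2² = 37, 41 − 3² = 32, 41 − 4² = 25 = 5² ⇒ 41 = 4² + 5².
  61: 61 − 1² = 60, 61 − 2² = 57, 61 − 3² = 52, 61 − 4² = 45, 61 − 5² = 36 = 6² ⇒ 61 = 5² + 6².
  Combine using the Brahmagupta–Fibonacci identity (a² + b²)(c² + d²) = (ac − bd)² + (ad + bc)² = (ac + bd)² + (ad − bc)²:
  41 · 61 = 2501: from (4² + 5²)(5² + 6²), take (4·5 − 5·6, 4·6 + 5·5) = (20 − 30, 24 + 25) = (-10, 49); dropping signs (only squares matter) gives (10, 49); check 10² + 49² = 100 + 2401 = 2501 ✓.
  Scale by k = 4: (4·10, 4·49) = (40, 196).
Step 4: Order so x ≤ y and verify: 40² + 196² = 1600 + 38416 = 40016 = n. ✓

n = 40016 = 40² + 196² (one valid representation with x ≤ y).


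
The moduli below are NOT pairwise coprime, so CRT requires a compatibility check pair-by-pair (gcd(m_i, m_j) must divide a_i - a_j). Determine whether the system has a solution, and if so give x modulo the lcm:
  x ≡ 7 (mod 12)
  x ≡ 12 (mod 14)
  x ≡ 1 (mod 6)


Moduli 12, 14, 6 are not pairwise coprime, so CRT works modulo lcm(m_i) when all pairwise compatibility conditions hold.
Pairwise compatibility: gcd(m_i, m_j) must divide a_i - a_j for every pair.
Merge one congruence at a time:
  Start: x ≡ 7 (mod 12).
  Combine with x ≡ 12 (mod 14): gcd(12, 14) = 2, and 12 - 7 = 5 is NOT divisible by 2.
    ⇒ system is inconsistent (no integer solution).

No solution (the system is inconsistent).


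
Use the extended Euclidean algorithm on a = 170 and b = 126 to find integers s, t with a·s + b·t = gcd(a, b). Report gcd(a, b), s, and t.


Euclidean algorithm on (170, 126) — divide until remainder is 0:
  170 = 1 · 126 + 44
  126 = 2 · 44 + 38
  44 = 1 · 38 + 6
  38 = 6 · 6 + 2
  6 = 3 · 2 + 0
gcd(170, 126) = 2.
Track Bezout coefficients alongside the remainders: start with r₀ = 170 = a·1 + b·0 (s = 1, t = 0) and r₁ = 126 = a·0 + b·1 (s = 0, t = 1); each new remainder r_{k+1} = r_{k-1} − q_k·r_k inherits s_{k+1} = s_{k-1} − q_k·s_k, t_{k+1} = t_{k-1} − q_k·t_k, so r_k = a·s_k + b·t_k at every step:
  q = 1: r = 44, s = 1 − 1·0 = 1, t = 0 − 1·1 = -1  (check: 170·1 + 126·(-1) = 44)
  q = 2: r = 38, s = 0 − 2·1 = -2, t = 1 − 2·(-1) = 3  (check: 170·(-2) + 126·3 = 38)
  q = 1: r = 6, s = 1 − 1·(-2) = 3, t = -1 − 1·3 = -4  (check: 170·3 + 126·(-4) = 6)
  q = 6: r = 2, s = -2 − 6·3 = -20, t = 3 − 6·(-4) = 27  (check: 170·(-20) + 126·27 = 2)
The row with r = 2 (the gcd) gives the Bezout coefficients s = -20, t = 27.
Result: 170 · (-20) + 126 · (27) = 2.

gcd(170, 126) = 2; s = -20, t = 27 (check: 170·(-20) + 126·27 = 2).


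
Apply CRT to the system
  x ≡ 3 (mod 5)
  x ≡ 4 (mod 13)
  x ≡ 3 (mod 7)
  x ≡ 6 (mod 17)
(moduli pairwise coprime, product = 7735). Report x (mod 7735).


Product of moduli M = 5 · 13 · 7 · 17 = 7735.
Merge one congruence at a time:
  Start: x ≡ 3 (mod 5).
  Combine with x ≡ 4 (mod 13); new modulus lcm = 65.
    Write x = 3 + 5·t and substitute into x ≡ 4 (mod 13): 5·t ≡ 4 − 3 = 1 (mod 13).
    The inverse of 5 mod 13 is 8 (since 5·8 = 40 = 3·13 + 1), so t ≡ 8·1 = 8 ≡ 8 (mod 13).
    Then x = 3 + 5·8 = 43, valid modulo lcm(5, 13) = 65: x ≡ 43 (mod 65).
  Combine with x ≡ 3 (mod 7); new modulus lcm = 455.
    Write x = 43 + 65·t and substitute into x ≡ 3 (mod 7): 65·t ≡ 3 − 43 = -40 (mod 7).
    Reduce coefficients mod 7: 2·t ≡ 2 (mod 7).
    The inverse of 2 mod 7 is 4 (since 2·4 = 8 = 1·7 + 1), so t ≡ 4·2 = 8 ≡ 1 (mod 7).
    Then x = 43 + 65·1 = 108, valid modulo lcm(65, 7) = 455: x ≡ 108 (mod 455).
  Combine with x ≡ 6 (mod 17); new modulus lcm = 7735.
    Write x = 108 + 455·t and substitute into x ≡ 6 (mod 17): 455·t ≡ 6 − 108 = -102 (mod 17).
    Reduce coefficients mod 17: 13·t ≡ 0 (mod 17).
    The inverse of 13 mod 17 is 4 (since 13·4 = 52 = 3·17 + 1), so t ≡ 4·0 = 0 ≡ 0 (mod 17).
    Then x = 108 + 455·0 = 108, valid modulo lcm(455, 17) = 7735: x ≡ 108 (mod 7735).
Verify against each original: 108 mod 5 = 3, 108 mod 13 = 4, 108 mod 7 = 3, 108 mod 17 = 6.

x ≡ 108 (mod 7735).


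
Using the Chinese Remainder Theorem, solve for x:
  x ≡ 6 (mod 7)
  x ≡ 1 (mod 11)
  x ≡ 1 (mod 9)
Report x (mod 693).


Moduli 7, 11, 9 are pairwise coprime; by CRT there is a unique solution modulo M = 7 · 11 · 9 = 693.
Solve pairwise, accumulating the modulus:
  Start with x ≡ 6 (mod 7).
  Combine with x ≡ 1 (mod 11): since gcd(7, 11) = 1, we get a unique residue mod 77.
    Write x = 6 + 7·t and substitute into x ≡ 1 (mod 11): 7·t ≡ 1 − 6 = -5 (mod 11).
    Reduce coefficients mod 11: 7·t ≡ 6 (mod 11).
    The inverse of 7 mod 11 is 8 (since 7·8 = 56 = 5·11 + 1), so t ≡ 8·6 = 48 ≡ 4 (mod 11).
    Then x = 6 + 7·4 = 34, valid modulo lcm(7, 11) = 77: x ≡ 34 (mod 77).
  Combine with x ≡ 1 (mod 9): since gcd(77, 9) = 1, we get a unique residue mod 693.
    Write x = 34 + 77·t and substitute into x ≡ 1 (mod 9): 77·t ≡ 1 − 34 = -33 (mod 9).
    Reduce coefficients mod 9: 5·t ≡ 3 (mod 9).
    The inverse of 5 mod 9 is 2 (since 5·2 = 10 = 1·9 + 1), so t ≡ 2·3 = 6 ≡ 6 (mod 9).
    Then x = 34 + 77·6 = 496, valid modulo lcm(77, 9) = 693: x ≡ 496 (mod 693).
Verify: 496 mod 7 = 6 ✓, 496 mod 11 = 1 ✓, 496 mod 9 = 1 ✓.

x ≡ 496 (mod 693).


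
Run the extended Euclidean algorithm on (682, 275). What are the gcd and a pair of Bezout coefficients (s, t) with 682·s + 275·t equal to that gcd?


Euclidean algorithm on (682, 275) — divide until remainder is 0:
  682 = 2 · 275 + 132
  275 = 2 · 132 + 11
  132 = 12 · 11 + 0
gcd(682, 275) = 11.
Track Bezout coefficients alongside the remainders: start with r₀ = 682 = a·1 + b·0 (s = 1, t = 0) and r₁ = 275 = a·0 + b·1 (s = 0, t = 1); each new remainder r_{k+1} = r_{k-1} − q_k·r_k inherits s_{k+1} = s_{k-1} − q_k·s_k, t_{k+1} = t_{k-1} − q_k·t_k, so r_k = a·s_k + b·t_k at every step:
  q = 2: r = 132, s = 1 − 2·0 = 1, t = 0 − 2·1 = -2  (check: 682·1 + 275·(-2) = 132)
  q = 2: r = 11, s = 0 − 2·1 = -2, t = 1 − 2·(-2) = 5  (check: 682·(-2) + 275·5 = 11)
The row with r = 11 (the gcd) gives the Bezout coefficients s = -2, t = 5.
Result: 682 · (-2) + 275 · (5) = 11.

gcd(682, 275) = 11; s = -2, t = 5 (check: 682·(-2) + 275·5 = 11).


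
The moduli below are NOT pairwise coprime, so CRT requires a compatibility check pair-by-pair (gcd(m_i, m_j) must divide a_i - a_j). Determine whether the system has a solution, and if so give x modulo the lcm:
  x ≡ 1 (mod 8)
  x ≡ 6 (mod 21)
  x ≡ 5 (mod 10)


Moduli 8, 21, 10 are not pairwise coprime, so CRT works modulo lcm(m_i) when all pairwise compatibility conditions hold.
Pairwise compatibility: gcd(m_i, m_j) must divide a_i - a_j for every pair.
Merge one congruence at a time:
  Start: x ≡ 1 (mod 8).
  Combine with x ≡ 6 (mod 21): gcd(8, 21) = 1; 6 - 1 = 5, which IS divisible by 1, so compatible.
    Write x = 1 + 8·t and substitute into x ≡ 6 (mod 21): 8·t ≡ 6 − 1 = 5 (mod 21).
    The inverse of 8 mod 21 is 8 (since 8·8 = 64 = 3·21 + 1), so t ≡ 8·5 = 40 ≡ 19 (mod 21).
    Then x = 1 + 8·19 = 153, valid modulo lcm(8, 21) = 168: x ≡ 153 (mod 168).
  Combine with x ≡ 5 (mod 10): gcd(168, 10) = 2; 5 - 153 = -148, which IS divisible by 2, so compatible.
    Write x = 153 + 168·t and substitute into x ≡ 5 (mod 10): 168·t ≡ 5 − 153 = -148 (mod 10).
    Divide the congruence (and modulus) by g = 2: 84·t ≡ -74 (mod 5).
    Reduce coefficients mod 5: 4·t ≡ 1 (mod 5).
    The inverse of 4 mod 5 is 4 (since 4·4 = 16 = 3·5 + 1), so t ≡ 4·1 = 4 ≡ 4 (mod 5).
    Then x = 153 + 168·4 = 825, valid modulo lcm(168, 10) = 840: x ≡ 825 (mod 840).
Verify: 825 mod 8 = 1, 825 mod 21 = 6, 825 mod 10 = 5.

x ≡ 825 (mod 840).


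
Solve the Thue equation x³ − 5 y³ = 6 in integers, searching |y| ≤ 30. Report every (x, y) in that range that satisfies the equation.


The equation is x³ - 5y³ = 6. For fixed y, x³ = 5·y³ + 6, so a solution requires the RHS to be a perfect cube.
Strategy: iterate y from -30 to 30, compute RHS = 5·y³ + 6, and check whether it is a (positive or negative) perfect cube.
Check small values of y:
  y = 0: RHS = 6 is not a perfect cube.
  y = 1: RHS = 11 is not a perfect cube.
  y = -1: RHS = 1 = (1)³ ⇒ x = 1 works.
  y = 2: RHS = 46 is not a perfect cube.
  y = -2: RHS = -34 is not a perfect cube.
  y = 3: RHS = 141 is not a perfect cube.
  y = -3: RHS = -129 is not a perfect cube.
Continuing the search up to |y| = 30 finds no further solutions beyond those listed.
Collected solutions: (1, -1).

Solutions (with |y| ≤ 30): (1, -1).


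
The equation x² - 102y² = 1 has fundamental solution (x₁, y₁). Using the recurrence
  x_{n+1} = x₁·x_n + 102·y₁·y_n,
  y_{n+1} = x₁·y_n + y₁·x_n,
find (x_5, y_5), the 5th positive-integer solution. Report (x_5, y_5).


Step 1: Find the fundamental solution (x₁, y₁) of x² - 102y² = 1.
  Expand √102 as a continued fraction. a₀ = ⌊√102⌋ = 10; iterate m_{k+1} = d_k·a_k − m_k, d_{k+1} = (102 − m_{k+1}²)/d_k, a_{k+1} = ⌊(a₀ + m_{k+1})/d_{k+1}⌋ (starting m₀ = 0, d₀ = 1), with convergents p_k = a_k·p_{k-1} + p_{k-2}, q_k = a_k·q_{k-1} + q_{k-2} (p₋₁ = 1, q₋₁ = 0):
  k = 0: a₀ = 10; p₀/q₀ = 10/1; p₀² − 102·q₀² = 100 − 102 = -2.
  k = 1: m = 10, d = 2, a = ⌊(10 + 10)/2⌋ = 10; p/q = (10·10 + 1)/(10·1 + 0) = 101/10; p² − 102·q² = 10201 − 10200 = 1.
  The first convergent with p² − 102·q² = 1 gives the fundamental solution (x₁, y₁) = (101, 10).
Step 2: Apply the recurrence (x_{n+1}, y_{n+1}) = (x₁x_n + 102y₁y_n, x₁y_n + y₁x_n) repeatedly.
  From (x_1, y_1) = (101, 10): x_2 = 101·101 + 102·10·10 = 20401; y_2 = 101·10 + 10·101 = 2020.
  From (x_2, y_2) = (20401, 2020): x_3 = 101·20401 + 102·10·2020 = 4120901; y_3 = 101·2020 + 10·20401 = 408030.
  From (x_3, y_3) = (4120901, 408030): x_4 = 101·4120901 + 102·10·408030 = 832401601; y_4 = 101·408030 + 10·4120901 = 82420040.
  From (x_4, y_4) = (832401601, 82420040): x_5 = 101·832401601 + 102·10·82420040 = 168141002501; y_5 = 101·82420040 + 10·832401601 = 16648440050.
Step 3: Verify x_5² - 102·y_5² = 28271396722041288255001 - 28271396722041288255000 = 1 (should be 1). ✓

(x_1, y_1) = (101, 10); (x_5, y_5) = (168141002501, 16648440050).


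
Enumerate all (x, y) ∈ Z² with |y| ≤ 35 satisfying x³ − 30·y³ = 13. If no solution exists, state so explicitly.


The equation is x³ - 30y³ = 13. For fixed y, x³ = 30·y³ + 13, so a solution requires the RHS to be a perfect cube.
Strategy: iterate y from -35 to 35, compute RHS = 30·y³ + 13, and check whether it is a (positive or negative) perfect cube.
Check small values of y:
  y = 0: RHS = 13 is not a perfect cube.
  y = 1: RHS = 43 is not a perfect cube.
  y = -1: RHS = -17 is not a perfect cube.
  y = 2: RHS = 253 is not a perfect cube.
  y = -2: RHS = -227 is not a perfect cube.
  y = 3: RHS = 823 is not a perfect cube.
  y = -3: RHS = -797 is not a perfect cube.
Continuing the search up to |y| = 35 finds no solutions either.
No (x, y) in the scanned range satisfies the equation.

No integer solutions with |y| ≤ 35.


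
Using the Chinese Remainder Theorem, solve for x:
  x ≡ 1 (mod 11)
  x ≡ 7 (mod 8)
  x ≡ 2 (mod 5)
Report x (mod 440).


Moduli 11, 8, 5 are pairwise coprime; by CRT there is a unique solution modulo M = 11 · 8 · 5 = 440.
Solve pairwise, accumulating the modulus:
  Start with x ≡ 1 (mod 11).
  Combine with x ≡ 7 (mod 8): since gcd(11, 8) = 1, we get a unique residue mod 88.
    Write x = 1 + 11·t and substitute into x ≡ 7 (mod 8): 11·t ≡ 7 − 1 = 6 (mod 8).
    Reduce coefficients mod 8: 3·t ≡ 6 (mod 8).
    The inverse of 3 mod 8 is 3 (since 3·3 = 9 = 1·8 + 1), so t ≡ 3·6 = 18 ≡ 2 (mod 8).
    Then x = 1 + 11·2 = 23, valid modulo lcm(11, 8) = 88: x ≡ 23 (mod 88).
  Combine with x ≡ 2 (mod 5): since gcd(88, 5) = 1, we get a unique residue mod 440.
    Write x = 23 + 88·t and substitute into x ≡ 2 (mod 5): 88·t ≡ 2 − 23 = -21 (mod 5).
    Reduce coefficients mod 5: 3·t ≡ 4 (mod 5).
    The inverse of 3 mod 5 is 2 (since 3·2 = 6 = 1·5 + 1), so t ≡ 2·4 = 8 ≡ 3 (mod 5).
    Then x = 23 + 88·3 = 287, valid modulo lcm(88, 5) = 440: x ≡ 287 (mod 440).
Verify: 287 mod 11 = 1 ✓, 287 mod 8 = 7 ✓, 287 mod 5 = 2 ✓.

x ≡ 287 (mod 440).


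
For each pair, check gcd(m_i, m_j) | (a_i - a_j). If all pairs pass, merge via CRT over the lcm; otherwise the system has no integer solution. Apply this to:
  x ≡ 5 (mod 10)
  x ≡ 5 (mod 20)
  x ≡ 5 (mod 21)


Moduli 10, 20, 21 are not pairwise coprime, so CRT works modulo lcm(m_i) when all pairwise compatibility conditions hold.
Pairwise compatibility: gcd(m_i, m_j) must divide a_i - a_j for every pair.
Merge one congruence at a time:
  Start: x ≡ 5 (mod 10).
  Combine with x ≡ 5 (mod 20): gcd(10, 20) = 10; 5 - 5 = 0, which IS divisible by 10, so compatible.
    Write x = 5 + 10·t and substitute into x ≡ 5 (mod 20): 10·t ≡ 5 − 5 = 0 (mod 20).
    Divide the congruence (and modulus) by g = 10: 1·t ≡ 0 (mod 2).
    So t ≡ 0 (mod 2).
    Then x = 5 + 10·0 = 5, valid modulo lcm(10, 20) = 20: x ≡ 5 (mod 20).
  Combine with x ≡ 5 (mod 21): gcd(20, 21) = 1; 5 - 5 = 0, which IS divisible by 1, so compatible.
    Write x = 5 + 20·t and substitute into x ≡ 5 (mod 21): 20·t ≡ 5 − 5 = 0 (mod 21).
    The inverse of 20 mod 21 is 20 (since 20·20 = 400 = 19·21 + 1), so t ≡ 20·0 = 0 ≡ 0 (mod 21).
    Then x = 5 + 20·0 = 5, valid modulo lcm(20, 21) = 420: x ≡ 5 (mod 420).
Verify: 5 mod 10 = 5, 5 mod 20 = 5, 5 mod 21 = 5.

x ≡ 5 (mod 420).


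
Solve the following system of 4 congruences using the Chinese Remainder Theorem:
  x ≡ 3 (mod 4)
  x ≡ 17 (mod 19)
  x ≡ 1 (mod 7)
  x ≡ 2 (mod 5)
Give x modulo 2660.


Product of moduli M = 4 · 19 · 7 · 5 = 2660.
Merge one congruence at a time:
  Start: x ≡ 3 (mod 4).
  Combine with x ≡ 17 (mod 19); new modulus lcm = 76.
    Write x = 3 + 4·t and substitute into x ≡ 17 (mod 19): 4·t ≡ 17 − 3 = 14 (mod 19).
    The inverse of 4 mod 19 is 5 (since 4·5 = 20 = 1·19 + 1), so t ≡ 5·14 = 70 ≡ 13 (mod 19).
    Then x = 3 + 4·13 = 55, valid modulo lcm(4, 19) = 76: x ≡ 55 (mod 76).
  Combine with x ≡ 1 (mod 7); new modulus lcm = 532.
    Write x = 55 + 76·t and substitute into x ≡ 1 (mod 7): 76·t ≡ 1 − 55 = -54 (mod 7).
    Reduce coefficients mod 7: 6·t ≡ 2 (mod 7).
    The inverse of 6 mod 7 is 6 (since 6·6 = 36 = 5·7 + 1), so t ≡ 6·2 = 12 ≡ 5 (mod 7).
    Then x = 55 + 76·5 = 435, valid modulo lcm(76, 7) = 532: x ≡ 435 (mod 532).
  Combine with x ≡ 2 (mod 5); new modulus lcm = 2660.
    Write x = 435 + 532·t and substitute into x ≡ 2 (mod 5): 532·t ≡ 2 − 435 = -433 (mod 5).
    Reduce coefficients mod 5: 2·t ≡ 2 (mod 5).
    The inverse of 2 mod 5 is 3 (since 2·3 = 6 = 1·5 + 1), so t ≡ 3·2 = 6 ≡ 1 (mod 5).
    Then x = 435 + 532·1 = 967, valid modulo lcm(532, 5) = 2660: x ≡ 967 (mod 2660).
Verify against each original: 967 mod 4 = 3, 967 mod 19 = 17, 967 mod 7 = 1, 967 mod 5 = 2.

x ≡ 967 (mod 2660).


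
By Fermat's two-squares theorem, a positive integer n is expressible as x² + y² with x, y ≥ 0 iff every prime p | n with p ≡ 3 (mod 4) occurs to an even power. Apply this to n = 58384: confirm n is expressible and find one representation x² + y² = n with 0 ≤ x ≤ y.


Step 1: Factor n = 58384 = 2^4 · 41 · 89.
Step 2: Check the mod-4 condition on each prime factor: 2 = 2 (special); 41 ≡ 1 (mod 4), exponent 1; 89 ≡ 1 (mod 4), exponent 1.
All primes ≡ 3 (mod 4) appear to even exponent (or don't appear), so by the two-squares theorem n IS expressible as a sum of two squares.
Step 3: Build a representation. Group n = k² · m with k = 4 and m = 41 · 89 = 3649 (a product of primes ≡ 1 (mod 4)); a representation of m scales to one of n via (k·x)² + (k·y)² = k²(x² + y²). Each prime p ≡ 1 (mod 4) is itself a sum of two squares; find a² by testing p − a² for a perfect square:
  41: 41 − 1² = 40, 41 − 2² = 37, 41 − 3² = 32, 41 − 4² = 25 = 5² ⇒ 41 = 4² + 5².
  89: 89 − 1² = 88, 89 − 2² = 85, 89 − 3² = 80, 89 − 4² = 73, 89 − 5² = 64 = 8² ⇒ 89 = 5² + 8².
  Combine using the Brahmagupta–Fibonacci identity (a² + b²)(c² + d²) = (ac − bd)² + (ad + bc)² = (ac + bd)² + (ad − bc)²:
  41 · 89 = 3649: from (4² + 5²)(5² + 8²), take (4·5 − 5·8, 4·8 + 5·5) = (20 − 40, 32 + 25) = (-20, 57); dropping signs (only squares matter) gives (20, 57); check 20² + 57² = 400 + 3249 = 3649 ✓.
  Scale by k = 4: (4·20, 4·57) = (80, 228).
Step 4: Order so x ≤ y and verify: 80² + 228² = 6400 + 51984 = 58384 = n. ✓

n = 58384 = 80² + 228² (one valid representation with x ≤ y).


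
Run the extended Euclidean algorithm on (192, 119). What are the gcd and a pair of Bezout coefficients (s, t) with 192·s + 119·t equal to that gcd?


Euclidean algorithm on (192, 119) — divide until remainder is 0:
  192 = 1 · 119 + 73
  119 = 1 · 73 + 46
  73 = 1 · 46 + 27
  46 = 1 · 27 + 19
  27 = 1 · 19 + 8
  19 = 2 · 8 + 3
  8 = 2 · 3 + 2
  3 = 1 · 2 + 1
  2 = 2 · 1 + 0
gcd(192, 119) = 1.
Track Bezout coefficients alongside the remainders: start with r₀ = 192 = a·1 + b·0 (s = 1, t = 0) and r₁ = 119 = a·0 + b·1 (s = 0, t = 1); each new remainder r_{k+1} = r_{k-1} − q_k·r_k inherits s_{k+1} = s_{k-1} − q_k·s_k, t_{k+1} = t_{k-1} − q_k·t_k, so r_k = a·s_k + b·t_k at every step:
  q = 1: r = 73, s = 1 − 1·0 = 1, t = 0 − 1·1 = -1  (check: 192·1 + 119·(-1) = 73)
  q = 1: r = 46, s = 0 − 1·1 = -1, t = 1 − 1·(-1) = 2  (check: 192·(-1) + 119·2 = 46)
  q = 1: r = 27, s = 1 − 1·(-1) = 2, t = -1 − 1·2 = -3  (check: 192·2 + 119·(-3) = 27)
  q = 1: r = 19, s = -1 − 1·2 = -3, t = 2 − 1·(-3) = 5  (check: 192·(-3) + 119·5 = 19)
  q = 1: r = 8, s = 2 − 1·(-3) = 5, t = -3 − 1·5 = -8  (check: 192·5 + 119·(-8) = 8)
  q = 2: r = 3, s = -3 − 2·5 = -13, t = 5 − 2·(-8) = 21  (check: 192·(-13) + 119·21 = 3)
  q = 2: r = 2, s = 5 − 2·(-13) = 31, t = -8 − 2·21 = -50  (check: 192·31 + 119·(-50) = 2)
  q = 1: r = 1, s = -13 − 1·31 = -44, t = 21 − 1·(-50) = 71  (check: 192·(-44) + 119·71 = 1)
The row with r = 1 (the gcd) gives the Bezout coefficients s = -44, t = 71.
Result: 192 · (-44) + 119 · (71) = 1.

gcd(192, 119) = 1; s = -44, t = 71 (check: 192·(-44) + 119·71 = 1).


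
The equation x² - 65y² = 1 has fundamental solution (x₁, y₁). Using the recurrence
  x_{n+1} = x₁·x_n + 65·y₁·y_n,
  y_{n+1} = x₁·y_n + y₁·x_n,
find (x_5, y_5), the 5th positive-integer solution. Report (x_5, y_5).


Step 1: Find the fundamental solution (x₁, y₁) of x² - 65y² = 1.
  Expand √65 as a continued fraction. a₀ = ⌊√65⌋ = 8; iterate m_{k+1} = d_k·a_k − m_k, d_{k+1} = (65 − m_{k+1}²)/d_k, a_{k+1} = ⌊(a₀ + m_{k+1})/d_{k+1}⌋ (starting m₀ = 0, d₀ = 1), with convergents p_k = a_k·p_{k-1} + p_{k-2}, q_k = a_k·q_{k-1} + q_{k-2} (p₋₁ = 1, q₋₁ = 0):
  k = 0: a₀ = 8; p₀/q₀ = 8/1; p₀² − 65·q₀² = 64 − 65 = -1.
  k = 1: m = 8, d = 1, a = ⌊(8 + 8)/1⌋ = 16; p/q = (16·8 + 1)/(16·1 + 0) = 129/16; p² − 65·q² = 16641 − 16640 = 1.
  The first convergent with p² − 65·q² = 1 gives the fundamental solution (x₁, y₁) = (129, 16).
Step 2: Apply the recurrence (x_{n+1}, y_{n+1}) = (x₁x_n + 65y₁y_n, x₁y_n + y₁x_n) repeatedly.
  From (x_1, y_1) = (129, 16): x_2 = 129·129 + 65·16·16 = 33281; y_2 = 129·16 + 16·129 = 4128.
  From (x_2, y_2) = (33281, 4128): x_3 = 129·33281 + 65·16·4128 = 8586369; y_3 = 129·4128 + 16·33281 = 1065008.
  From (x_3, y_3) = (8586369, 1065008): x_4 = 129·8586369 + 65·16·1065008 = 2215249921; y_4 = 129·1065008 + 16·8586369 = 274767936.
  From (x_4, y_4) = (2215249921, 274767936): x_5 = 129·2215249921 + 65·16·274767936 = 571525893249; y_5 = 129·274767936 + 16·2215249921 = 70889062480.
Step 3: Verify x_5² - 65·y_5² = 326641846654067343776001 - 326641846654067343776000 = 1 (should be 1). ✓

(x_1, y_1) = (129, 16); (x_5, y_5) = (571525893249, 70889062480).


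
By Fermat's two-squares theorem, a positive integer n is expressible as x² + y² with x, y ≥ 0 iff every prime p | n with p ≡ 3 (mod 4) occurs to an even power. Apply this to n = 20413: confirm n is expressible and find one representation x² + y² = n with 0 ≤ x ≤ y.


Step 1: Factor n = 20413 = 137 · 149.
Step 2: Check the mod-4 condition on each prime factor: 137 ≡ 1 (mod 4), exponent 1; 149 ≡ 1 (mod 4), exponent 1.
All primes ≡ 3 (mod 4) appear to even exponent (or don't appear), so by the two-squares theorem n IS expressible as a sum of two squares.
Step 3: Build a representation. Here n = 137 · 149 is a product of primes ≡ 1 (mod 4). Each prime p ≡ 1 (mod 4) is itself a sum of two squares; find a² by testing p − a² for a perfect square:
  137: 137 − 1² = 136, 137 − 2² = 133, 137 − 3² = 128, 137 − 4² = 121 = 11² ⇒ 137 = 4² + 11².
  149: 149 − 1² = 148, 149 − 2² = 145, 149 − 3² = 140, 149 − 4² = 133, 149 − 5² = 124, 149 − 6² = 113, 149 − 7² = 100 = 10² ⇒ 149 = 7² + 10².
  Combine using the Brahmagupta–Fibonacci identity (a² + b²)(c² + d²) = (ac − bd)² + (ad + bc)² = (ac + bd)² + (ad − bc)²:
  137 · 149 = 20413: from (4² + 11²)(7² + 10²), take (4·7 − 11·10, 4·10 + 11·7) = (28 − 110, 40 + 77) = (-82, 117); dropping signs (only squares matter) gives (82, 117); check 82² + 117² = 6724 + 13689 = 20413 ✓.
Step 4: Order so x ≤ y and verify: 82² + 117² = 6724 + 13689 = 20413 = n. ✓

n = 20413 = 82² + 117² (one valid representation with x ≤ y).


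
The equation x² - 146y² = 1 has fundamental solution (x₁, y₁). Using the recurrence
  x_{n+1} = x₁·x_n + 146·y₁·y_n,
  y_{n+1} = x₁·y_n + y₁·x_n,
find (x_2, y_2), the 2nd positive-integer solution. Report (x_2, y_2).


Step 1: Find the fundamental solution (x₁, y₁) of x² - 146y² = 1.
  Expand √146 as a continued fraction. a₀ = ⌊√146⌋ = 12; iterate m_{k+1} = d_k·a_k − m_k, d_{k+1} = (146 − m_{k+1}²)/d_k, a_{k+1} = ⌊(a₀ + m_{k+1})/d_{k+1}⌋ (starting m₀ = 0, d₀ = 1), with convergents p_k = a_k·p_{k-1} + p_{k-2}, q_k = a_k·q_{k-1} + q_{k-2} (p₋₁ = 1, q₋₁ = 0):
  k = 0: a₀ = 12; p₀/q₀ = 12/1; p₀² − 146·q₀² = 144 − 146 = -2.
  k = 1: m = 12, d = 2, a = ⌊(12 + 12)/2⌋ = 12; p/q = (12·12 + 1)/(12·1 + 0) = 145/12; p² − 146·q² = 21025 − 21024 = 1.
  The first convergent with p² − 146·q² = 1 gives the fundamental solution (x₁, y₁) = (145, 12).
Step 2: Apply the recurrence (x_{n+1}, y_{n+1}) = (x₁x_n + 146y₁y_n, x₁y_n + y₁x_n) repeatedly.
  From (x_1, y_1) = (145, 12): x_2 = 145·145 + 146·12·12 = 42049; y_2 = 145·12 + 12·145 = 3480.
Step 3: Verify x_2² - 146·y_2² = 1768118401 - 1768118400 = 1 (should be 1). ✓

(x_1, y_1) = (145, 12); (x_2, y_2) = (42049, 3480).


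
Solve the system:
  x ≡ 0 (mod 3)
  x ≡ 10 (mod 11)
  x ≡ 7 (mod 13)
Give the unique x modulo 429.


Moduli 3, 11, 13 are pairwise coprime; by CRT there is a unique solution modulo M = 3 · 11 · 13 = 429.
Solve pairwise, accumulating the modulus:
  Start with x ≡ 0 (mod 3).
  Combine with x ≡ 10 (mod 11): since gcd(3, 11) = 1, we get a unique residue mod 33.
    Write x = 0 + 3·t and substitute into x ≡ 10 (mod 11): 3·t ≡ 10 − 0 = 10 (mod 11).
    The inverse of 3 mod 11 is 4 (since 3·4 = 12 = 1·11 + 1), so t ≡ 4·10 = 40 ≡ 7 (mod 11).
    Then x = 0 + 3·7 = 21, valid modulo lcm(3, 11) = 33: x ≡ 21 (mod 33).
  Combine with x ≡ 7 (mod 13): since gcd(33, 13) = 1, we get a unique residue mod 429.
    Write x = 21 + 33·t and substitute into x ≡ 7 (mod 13): 33·t ≡ 7 − 21 = -14 (mod 13).
    Reduce coefficients mod 13: 7·t ≡ 12 (mod 13).
    The inverse of 7 mod 13 is 2 (since 7·2 = 14 = 1·13 + 1), so t ≡ 2·12 = 24 ≡ 11 (mod 13).
    Then x = 21 + 33·11 = 384, valid modulo lcm(33, 13) = 429: x ≡ 384 (mod 429).
Verify: 384 mod 3 = 0 ✓, 384 mod 11 = 10 ✓, 384 mod 13 = 7 ✓.

x ≡ 384 (mod 429).


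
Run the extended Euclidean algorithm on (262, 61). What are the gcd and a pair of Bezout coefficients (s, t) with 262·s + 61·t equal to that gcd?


Euclidean algorithm on (262, 61) — divide until remainder is 0:
  262 = 4 · 61 + 18
  61 = 3 · 18 + 7
  18 = 2 · 7 + 4
  7 = 1 · 4 + 3
  4 = 1 · 3 + 1
  3 = 3 · 1 + 0
gcd(262, 61) = 1.
Track Bezout coefficients alongside the remainders: start with r₀ = 262 = a·1 + b·0 (s = 1, t = 0) and r₁ = 61 = a·0 + b·1 (s = 0, t = 1); each new remainder r_{k+1} = r_{k-1} − q_k·r_k inherits s_{k+1} = s_{k-1} − q_k·s_k, t_{k+1} = t_{k-1} − q_k·t_k, so r_k = a·s_k + b·t_k at every step:
  q = 4: r = 18, s = 1 − 4·0 = 1, t = 0 − 4·1 = -4  (check: 262·1 + 61·(-4) = 18)
  q = 3: r = 7, s = 0 − 3·1 = -3, t = 1 − 3·(-4) = 13  (check: 262·(-3) + 61·13 = 7)
  q = 2: r = 4, s = 1 − 2·(-3) = 7, t = -4 − 2·13 = -30  (check: 262·7 + 61·(-30) = 4)
  q = 1: r = 3, s = -3 − 1·7 = -10, t = 13 − 1·(-30) = 43  (check: 262·(-10) + 61·43 = 3)
  q = 1: r = 1, s = 7 − 1·(-10) = 17, t = -30 − 1·43 = -73  (check: 262·17 + 61·(-73) = 1)
The row with r = 1 (the gcd) gives the Bezout coefficients s = 17, t = -73.
Result: 262 · (17) + 61 · (-73) = 1.

gcd(262, 61) = 1; s = 17, t = -73 (check: 262·17 + 61·(-73) = 1).


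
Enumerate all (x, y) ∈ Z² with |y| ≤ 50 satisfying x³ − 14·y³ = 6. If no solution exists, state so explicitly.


The equation is x³ - 14y³ = 6. For fixed y, x³ = 14·y³ + 6, so a solution requires the RHS to be a perfect cube.
Strategy: iterate y from -50 to 50, compute RHS = 14·y³ + 6, and check whether it is a (positive or negative) perfect cube.
Check small values of y:
  y = 0: RHS = 6 is not a perfect cube.
  y = 1: RHS = 20 is not a perfect cube.
  y = -1: RHS = -8 = (-2)³ ⇒ x = -2 works.
  y = 2: RHS = 118 is not a perfect cube.
  y = -2: RHS = -106 is not a perfect cube.
  y = 3: RHS = 384 is not a perfect cube.
  y = -3: RHS = -372 is not a perfect cube.
Continuing the search up to |y| = 50 finds no further solutions beyond those listed.
Collected solutions: (-2, -1).

Solutions (with |y| ≤ 50): (-2, -1).


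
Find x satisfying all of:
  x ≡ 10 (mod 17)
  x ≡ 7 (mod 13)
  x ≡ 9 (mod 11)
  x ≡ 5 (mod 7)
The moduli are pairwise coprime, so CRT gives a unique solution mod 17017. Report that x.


Product of moduli M = 17 · 13 · 11 · 7 = 17017.
Merge one congruence at a time:
  Start: x ≡ 10 (mod 17).
  Combine with x ≡ 7 (mod 13); new modulus lcm = 221.
    Write x = 10 + 17·t and substitute into x ≡ 7 (mod 13): 17·t ≡ 7 − 10 = -3 (mod 13).
    Reduce coefficients mod 13: 4·t ≡ 10 (mod 13).
    The inverse of 4 mod 13 is 10 (since 4·10 = 40 = 3·13 + 1), so t ≡ 10·10 = 100 ≡ 9 (mod 13).
    Then x = 10 + 17·9 = 163, valid modulo lcm(17, 13) = 221: x ≡ 163 (mod 221).
  Combine with x ≡ 9 (mod 11); new modulus lcm = 2431.
    Write x = 163 + 221·t and substitute into x ≡ 9 (mod 11): 221·t ≡ 9 − 163 = -154 (mod 11).
    Reduce coefficients mod 11: 1·t ≡ 0 (mod 11).
    So t ≡ 0 (mod 11).
    Then x = 163 + 221·0 = 163, valid modulo lcm(221, 11) = 2431: x ≡ 163 (mod 2431).
  Combine with x ≡ 5 (mod 7); new modulus lcm = 17017.
    Write x = 163 + 2431·t and substitute into x ≡ 5 (mod 7): 2431·t ≡ 5 − 163 = -158 (mod 7).
    Reduce coefficients mod 7: 2·t ≡ 3 (mod 7).
    The inverse of 2 mod 7 is 4 (since 2·4 = 8 = 1·7 + 1), so t ≡ 4·3 = 12 ≡ 5 (mod 7).
    Then x = 163 + 2431·5 = 12318, valid modulo lcm(2431, 7) = 17017: x ≡ 12318 (mod 17017).
Verify against each original: 12318 mod 17 = 10, 12318 mod 13 = 7, 12318 mod 11 = 9, 12318 mod 7 = 5.

x ≡ 12318 (mod 17017).


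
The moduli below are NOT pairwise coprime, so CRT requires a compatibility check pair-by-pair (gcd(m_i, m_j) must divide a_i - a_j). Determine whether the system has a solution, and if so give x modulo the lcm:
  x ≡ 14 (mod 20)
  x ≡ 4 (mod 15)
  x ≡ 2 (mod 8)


Moduli 20, 15, 8 are not pairwise coprime, so CRT works modulo lcm(m_i) when all pairwise compatibility conditions hold.
Pairwise compatibility: gcd(m_i, m_j) must divide a_i - a_j for every pair.
Merge one congruence at a time:
  Start: x ≡ 14 (mod 20).
  Combine with x ≡ 4 (mod 15): gcd(20, 15) = 5; 4 - 14 = -10, which IS divisible by 5, so compatible.
    Write x = 14 + 20·t and substitute into x ≡ 4 (mod 15): 20·t ≡ 4 − 14 = -10 (mod 15).
    Divide the congruence (and modulus) by g = 5: 4·t ≡ -2 (mod 3).
    Reduce coefficients mod 3: 1·t ≡ 1 (mod 3).
    So t ≡ 1 (mod 3).
    Then x = 14 + 20·1 = 34, valid modulo lcm(20, 15) = 60: x ≡ 34 (mod 60).
  Combine with x ≡ 2 (mod 8): gcd(60, 8) = 4; 2 - 34 = -32, which IS divisible by 4, so compatible.
    Write x = 34 + 60·t and substitute into x ≡ 2 (mod 8): 60·t ≡ 2 − 34 = -32 (mod 8).
    Divide the congruence (and modulus) by g = 4: 15·t ≡ -8 (mod 2).
    Reduce coefficients mod 2: 1·t ≡ 0 (mod 2).
    So t ≡ 0 (mod 2).
    Then x = 34 + 60·0 = 34, valid modulo lcm(60, 8) = 120: x ≡ 34 (mod 120).
Verify: 34 mod 20 = 14, 34 mod 15 = 4, 34 mod 8 = 2.

x ≡ 34 (mod 120).


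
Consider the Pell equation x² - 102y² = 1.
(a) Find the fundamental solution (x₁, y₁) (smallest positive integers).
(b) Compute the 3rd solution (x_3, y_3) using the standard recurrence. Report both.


Step 1: Find the fundamental solution (x₁, y₁) of x² - 102y² = 1.
  Expand √102 as a continued fraction. a₀ = ⌊√102⌋ = 10; iterate m_{k+1} = d_k·a_k − m_k, d_{k+1} = (102 − m_{k+1}²)/d_k, a_{k+1} = ⌊(a₀ + m_{k+1})/d_{k+1}⌋ (starting m₀ = 0, d₀ = 1), with convergents p_k = a_k·p_{k-1} + p_{k-2}, q_k = a_k·q_{k-1} + q_{k-2} (p₋₁ = 1, q₋₁ = 0):
  k = 0: a₀ = 10; p₀/q₀ = 10/1; p₀² − 102·q₀² = 100 − 102 = -2.
  k = 1: m = 10, d = 2, a = ⌊(10 + 10)/2⌋ = 10; p/q = (10·10 + 1)/(10·1 + 0) = 101/10; p² − 102·q² = 10201 − 10200 = 1.
  The first convergent with p² − 102·q² = 1 gives the fundamental solution (x₁, y₁) = (101, 10).
Step 2: Apply the recurrence (x_{n+1}, y_{n+1}) = (x₁x_n + 102y₁y_n, x₁y_n + y₁x_n) repeatedly.
  From (x_1, y_1) = (101, 10): x_2 = 101·101 + 102·10·10 = 20401; y_2 = 101·10 + 10·101 = 2020.
  From (x_2, y_2) = (20401, 2020): x_3 = 101·20401 + 102·10·2020 = 4120901; y_3 = 101·2020 + 10·20401 = 408030.
Step 3: Verify x_3² - 102·y_3² = 16981825051801 - 16981825051800 = 1 (should be 1). ✓

(x_1, y_1) = (101, 10); (x_3, y_3) = (4120901, 408030).


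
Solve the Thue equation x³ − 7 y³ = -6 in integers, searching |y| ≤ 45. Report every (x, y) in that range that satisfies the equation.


The equation is x³ - 7y³ = -6. For fixed y, x³ = 7·y³ − 6, so a solution requires the RHS to be a perfect cube.
Strategy: iterate y from -45 to 45, compute RHS = 7·y³ − 6, and check whether it is a (positive or negative) perfect cube.
Check small values of y:
  y = 0: RHS = -6 is not a perfect cube.
  y = 1: RHS = 1 = (1)³ ⇒ x = 1 works.
  y = -1: RHS = -13 is not a perfect cube.
  y = 2: RHS = 50 is not a perfect cube.
  y = -2: RHS = -62 is not a perfect cube.
  y = 3: RHS = 183 is not a perfect cube.
  y = -3: RHS = -195 is not a perfect cube.
Continuing the search up to |y| = 45 finds no further solutions beyond those listed.
Collected solutions: (1, 1).

Solutions (with |y| ≤ 45): (1, 1).


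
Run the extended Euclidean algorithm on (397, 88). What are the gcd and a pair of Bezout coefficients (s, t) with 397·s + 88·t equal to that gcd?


Euclidean algorithm on (397, 88) — divide until remainder is 0:
  397 = 4 · 88 + 45
  88 = 1 · 45 + 43
  45 = 1 · 43 + 2
  43 = 21 · 2 + 1
  2 = 2 · 1 + 0
gcd(397, 88) = 1.
Track Bezout coefficients alongside the remainders: start with r₀ = 397 = a·1 + b·0 (s = 1, t = 0) and r₁ = 88 = a·0 + b·1 (s = 0, t = 1); each new remainder r_{k+1} = r_{k-1} − q_k·r_k inherits s_{k+1} = s_{k-1} − q_k·s_k, t_{k+1} = t_{k-1} − q_k·t_k, so r_k = a·s_k + b·t_k at every step:
  q = 4: r = 45, s = 1 − 4·0 = 1, t = 0 − 4·1 = -4  (check: 397·1 + 88·(-4) = 45)
  q = 1: r = 43, s = 0 − 1·1 = -1, t = 1 − 1·(-4) = 5  (check: 397·(-1) + 88·5 = 43)
  q = 1: r = 2, s = 1 − 1·(-1) = 2, t = -4 − 1·5 = -9  (check: 397·2 + 88·(-9) = 2)
  q = 21: r = 1, s = -1 − 21·2 = -43, t = 5 − 21·(-9) = 194  (check: 397·(-43) + 88·194 = 1)
The row with r = 1 (the gcd) gives the Bezout coefficients s = -43, t = 194.
Result: 397 · (-43) + 88 · (194) = 1.

gcd(397, 88) = 1; s = -43, t = 194 (check: 397·(-43) + 88·194 = 1).


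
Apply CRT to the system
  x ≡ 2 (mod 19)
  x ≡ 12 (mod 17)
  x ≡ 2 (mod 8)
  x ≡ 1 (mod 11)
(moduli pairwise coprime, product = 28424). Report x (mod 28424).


Product of moduli M = 19 · 17 · 8 · 11 = 28424.
Merge one congruence at a time:
  Start: x ≡ 2 (mod 19).
  Combine with x ≡ 12 (mod 17); new modulus lcm = 323.
    Write x = 2 + 19·t and substitute into x ≡ 12 (mod 17): 19·t ≡ 12 − 2 = 10 (mod 17).
    Reduce coefficients mod 17: 2·t ≡ 10 (mod 17).
    The inverse of 2 mod 17 is 9 (since 2·9 = 18 = 1·17 + 1), so t ≡ 9·10 = 90 ≡ 5 (mod 17).
    Then x = 2 + 19·5 = 97, valid modulo lcm(19, 17) = 323: x ≡ 97 (mod 323).
  Combine with x ≡ 2 (mod 8); new modulus lcm = 2584.
    Write x = 97 + 323·t and substitute into x ≡ 2 (mod 8): 323·t ≡ 2 − 97 = -95 (mod 8).
    Reduce coefficients mod 8: 3·t ≡ 1 (mod 8).
    The inverse of 3 mod 8 is 3 (since 3·3 = 9 = 1·8 + 1), so t ≡ 3·1 = 3 ≡ 3 (mod 8).
    Then x = 97 + 323·3 = 1066, valid modulo lcm(323, 8) = 2584: x ≡ 1066 (mod 2584).
  Combine with x ≡ 1 (mod 11); new modulus lcm = 28424.
    Write x = 1066 + 2584·t and substitute into x ≡ 1 (mod 11): 2584·t ≡ 1 − 1066 = -1065 (mod 11).
    Reduce coefficients mod 11: 10·t ≡ 2 (mod 11).
    The inverse of 10 mod 11 is 10 (since 10·10 = 100 = 9·11 + 1), so t ≡ 10·2 = 20 ≡ 9 (mod 11).
    Then x = 1066 + 2584·9 = 24322, valid modulo lcm(2584, 11) = 28424: x ≡ 24322 (mod 28424).
Verify against each original: 24322 mod 19 = 2, 24322 mod 17 = 12, 24322 mod 8 = 2, 24322 mod 11 = 1.

x ≡ 24322 (mod 28424).
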